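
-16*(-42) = 672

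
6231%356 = 179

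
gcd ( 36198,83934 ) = 18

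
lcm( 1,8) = 8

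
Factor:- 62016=-2^6*3^1*17^1*19^1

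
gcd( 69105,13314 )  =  3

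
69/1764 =23/588 = 0.04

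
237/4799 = 237/4799 = 0.05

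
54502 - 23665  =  30837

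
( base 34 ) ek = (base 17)1c3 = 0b111110000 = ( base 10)496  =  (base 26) J2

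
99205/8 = 99205/8 = 12400.62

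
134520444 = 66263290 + 68257154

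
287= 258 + 29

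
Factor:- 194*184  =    -  35696 = - 2^4 * 23^1*97^1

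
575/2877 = 575/2877 =0.20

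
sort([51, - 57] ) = [-57,51 ]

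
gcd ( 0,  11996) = 11996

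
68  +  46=114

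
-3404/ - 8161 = 3404/8161 = 0.42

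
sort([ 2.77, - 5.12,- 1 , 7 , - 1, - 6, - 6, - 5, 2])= [-6,-6, - 5.12 , -5, -1, - 1 , 2,2.77,7]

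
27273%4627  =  4138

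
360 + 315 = 675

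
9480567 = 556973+8923594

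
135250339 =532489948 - 397239609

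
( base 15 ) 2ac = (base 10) 612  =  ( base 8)1144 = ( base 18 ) 1G0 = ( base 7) 1533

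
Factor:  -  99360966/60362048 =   -  2^(-5)*3^1*23^1*720007^1 *943157^(-1) = - 49680483/30181024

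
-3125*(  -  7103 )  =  22196875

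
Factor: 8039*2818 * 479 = 10851219058= 2^1*479^1*1409^1*8039^1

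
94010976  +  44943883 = 138954859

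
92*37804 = 3477968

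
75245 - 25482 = 49763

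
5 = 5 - 0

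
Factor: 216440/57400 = 5^ ( - 1 )*41^( - 1) * 773^1= 773/205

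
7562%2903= 1756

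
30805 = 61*505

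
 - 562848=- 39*14432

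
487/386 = 487/386 = 1.26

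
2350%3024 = 2350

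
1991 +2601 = 4592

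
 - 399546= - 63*6342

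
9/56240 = 9/56240 = 0.00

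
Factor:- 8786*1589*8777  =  -2^1*7^1*23^1 * 67^1*131^1 * 191^1*227^1 = -122535293258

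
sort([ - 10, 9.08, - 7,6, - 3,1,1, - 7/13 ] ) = [ - 10,-7,- 3, - 7/13, 1, 1, 6,9.08 ]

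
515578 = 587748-72170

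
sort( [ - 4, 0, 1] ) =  [ - 4, 0,1]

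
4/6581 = 4/6581 = 0.00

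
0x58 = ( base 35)2i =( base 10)88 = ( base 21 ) 44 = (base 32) 2O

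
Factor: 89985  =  3^1 * 5^1 * 7^1*857^1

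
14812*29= 429548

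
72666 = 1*72666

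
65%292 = 65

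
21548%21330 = 218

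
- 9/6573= -3/2191=- 0.00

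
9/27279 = 1/3031 = 0.00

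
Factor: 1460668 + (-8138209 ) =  - 3^2*13^1*57073^1  =  - 6677541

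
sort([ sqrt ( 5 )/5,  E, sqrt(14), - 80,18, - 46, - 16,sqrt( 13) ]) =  [ - 80,- 46, - 16, sqrt( 5)/5, E, sqrt(13), sqrt( 14 ), 18 ]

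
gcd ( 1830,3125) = 5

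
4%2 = 0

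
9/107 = 9/107= 0.08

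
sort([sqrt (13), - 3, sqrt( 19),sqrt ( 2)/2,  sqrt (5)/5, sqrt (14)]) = [-3, sqrt( 5)/5, sqrt(2 )/2, sqrt(13 ),sqrt(14), sqrt(19 )]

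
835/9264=835/9264 = 0.09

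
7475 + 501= 7976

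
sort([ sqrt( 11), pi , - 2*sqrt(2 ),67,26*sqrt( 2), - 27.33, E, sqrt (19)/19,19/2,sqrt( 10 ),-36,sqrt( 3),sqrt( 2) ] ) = [  -  36, - 27.33,- 2 * sqrt( 2),sqrt ( 19)/19,sqrt( 2),sqrt(3 ),E,pi,sqrt (10),  sqrt( 11),19/2,26*sqrt( 2 ),67] 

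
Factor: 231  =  3^1*7^1*11^1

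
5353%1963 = 1427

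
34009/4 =8502 + 1/4 = 8502.25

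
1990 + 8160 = 10150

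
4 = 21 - 17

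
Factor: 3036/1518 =2^1=2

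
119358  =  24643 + 94715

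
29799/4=29799/4 =7449.75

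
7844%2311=911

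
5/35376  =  5/35376 = 0.00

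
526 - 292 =234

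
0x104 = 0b100000100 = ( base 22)BI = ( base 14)148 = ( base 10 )260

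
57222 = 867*66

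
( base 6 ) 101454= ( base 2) 1111111101010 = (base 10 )8170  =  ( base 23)fa5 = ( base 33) 7gj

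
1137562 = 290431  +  847131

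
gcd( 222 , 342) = 6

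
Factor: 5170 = 2^1*5^1*11^1 * 47^1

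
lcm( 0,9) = 0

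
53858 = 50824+3034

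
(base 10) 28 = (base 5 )103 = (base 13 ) 22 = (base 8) 34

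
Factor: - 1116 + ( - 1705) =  - 7^1*13^1* 31^1 =- 2821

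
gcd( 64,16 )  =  16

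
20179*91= 1836289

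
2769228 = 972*2849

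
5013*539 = 2702007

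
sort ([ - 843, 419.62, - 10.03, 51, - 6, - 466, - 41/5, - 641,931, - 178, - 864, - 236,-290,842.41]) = [ - 864, - 843, - 641, - 466 , - 290, - 236,-178,-10.03 , - 41/5, - 6, 51,419.62, 842.41, 931] 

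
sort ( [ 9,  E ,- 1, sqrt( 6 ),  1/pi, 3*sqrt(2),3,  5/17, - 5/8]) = [ - 1, - 5/8,5/17,1/pi,sqrt (6), E,  3,  3*sqrt( 2 ),  9]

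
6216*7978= 49591248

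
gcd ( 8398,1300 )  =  26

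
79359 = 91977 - 12618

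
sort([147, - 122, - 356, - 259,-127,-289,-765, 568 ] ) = [-765,  -  356,  -  289,  -  259,-127, - 122, 147,568]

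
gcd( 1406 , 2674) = 2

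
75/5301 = 25/1767= 0.01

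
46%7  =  4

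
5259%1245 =279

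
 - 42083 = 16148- 58231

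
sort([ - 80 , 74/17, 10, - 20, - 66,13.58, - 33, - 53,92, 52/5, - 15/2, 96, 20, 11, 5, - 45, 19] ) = [-80,-66, - 53,-45, - 33, - 20, - 15/2,  74/17, 5, 10,52/5, 11,13.58,  19,  20, 92, 96] 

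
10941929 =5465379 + 5476550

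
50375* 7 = 352625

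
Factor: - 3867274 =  - 2^1  *953^1*2029^1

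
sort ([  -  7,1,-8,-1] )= [ - 8,-7,-1,1]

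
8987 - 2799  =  6188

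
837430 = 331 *2530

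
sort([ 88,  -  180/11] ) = [ - 180/11, 88]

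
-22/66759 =-2/6069 = -0.00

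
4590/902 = 2295/451 = 5.09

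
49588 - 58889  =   - 9301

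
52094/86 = 605 + 32/43 = 605.74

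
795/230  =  159/46 = 3.46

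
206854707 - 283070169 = -76215462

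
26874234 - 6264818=20609416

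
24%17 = 7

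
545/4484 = 545/4484  =  0.12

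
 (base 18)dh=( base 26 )9h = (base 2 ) 11111011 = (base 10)251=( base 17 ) ED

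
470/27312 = 235/13656 = 0.02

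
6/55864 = 3/27932 = 0.00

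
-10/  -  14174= 5/7087 = 0.00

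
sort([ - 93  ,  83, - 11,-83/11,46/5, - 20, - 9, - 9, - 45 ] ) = [ - 93, - 45,-20, - 11, - 9, - 9, -83/11, 46/5,83 ]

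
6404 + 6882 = 13286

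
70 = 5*14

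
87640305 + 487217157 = 574857462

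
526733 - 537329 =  -10596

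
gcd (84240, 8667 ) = 81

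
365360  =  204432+160928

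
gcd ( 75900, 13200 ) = 3300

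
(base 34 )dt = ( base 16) 1d7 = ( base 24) jf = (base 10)471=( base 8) 727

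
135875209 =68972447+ 66902762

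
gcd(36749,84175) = 1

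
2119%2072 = 47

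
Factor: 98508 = 2^2*3^1*8209^1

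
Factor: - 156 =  - 2^2*3^1*13^1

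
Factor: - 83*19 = - 19^1*83^1= - 1577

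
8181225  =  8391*975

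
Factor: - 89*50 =-2^1*5^2 * 89^1 = - 4450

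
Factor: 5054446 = 2^1 * 2527223^1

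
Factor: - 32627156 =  - 2^2*23^1 * 354643^1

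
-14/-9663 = 14/9663 = 0.00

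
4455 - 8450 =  - 3995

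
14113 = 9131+4982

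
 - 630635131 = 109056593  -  739691724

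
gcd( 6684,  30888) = 12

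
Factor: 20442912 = 2^5 * 3^1*7^1*29^1  *  1049^1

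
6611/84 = 78 + 59/84 = 78.70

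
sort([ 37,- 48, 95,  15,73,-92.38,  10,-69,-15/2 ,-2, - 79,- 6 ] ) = [ - 92.38,-79,  -  69,-48, - 15/2, - 6, - 2,10, 15, 37,73, 95]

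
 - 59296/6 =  - 29648/3 = - 9882.67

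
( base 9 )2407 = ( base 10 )1789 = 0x6fd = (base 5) 24124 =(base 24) 32d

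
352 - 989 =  - 637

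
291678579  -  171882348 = 119796231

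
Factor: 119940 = 2^2 * 3^1*5^1*1999^1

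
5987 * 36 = 215532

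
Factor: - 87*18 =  - 2^1*3^3*29^1  =  - 1566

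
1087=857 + 230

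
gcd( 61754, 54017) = 1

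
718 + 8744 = 9462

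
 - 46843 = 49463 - 96306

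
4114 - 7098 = - 2984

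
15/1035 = 1/69 = 0.01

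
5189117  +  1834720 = 7023837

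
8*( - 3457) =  - 27656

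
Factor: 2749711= 2749711^1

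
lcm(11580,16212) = 81060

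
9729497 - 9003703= 725794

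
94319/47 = 2006 + 37/47 =2006.79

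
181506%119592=61914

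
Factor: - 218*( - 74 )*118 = 1903576 = 2^3*37^1 * 59^1*109^1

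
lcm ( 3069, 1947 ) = 181071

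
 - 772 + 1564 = 792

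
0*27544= 0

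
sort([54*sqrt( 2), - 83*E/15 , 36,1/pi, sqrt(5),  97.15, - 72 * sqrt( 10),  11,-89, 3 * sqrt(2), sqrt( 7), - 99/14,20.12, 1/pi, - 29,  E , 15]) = [ - 72 * sqrt(10),-89,-29, -83*E/15 , - 99/14, 1/pi,1/pi, sqrt( 5),sqrt( 7),E, 3*sqrt( 2)  ,  11,  15,  20.12,  36,54*sqrt( 2), 97.15]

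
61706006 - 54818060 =6887946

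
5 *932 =4660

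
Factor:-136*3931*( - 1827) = 2^3*3^2*7^1*17^1*29^1*3931^1  =  976743432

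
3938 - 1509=2429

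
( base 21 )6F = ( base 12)B9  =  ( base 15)96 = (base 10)141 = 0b10001101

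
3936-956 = 2980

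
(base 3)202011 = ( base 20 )174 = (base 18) 1C4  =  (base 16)220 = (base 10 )544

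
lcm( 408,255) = 2040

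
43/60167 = 43/60167 = 0.00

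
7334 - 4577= 2757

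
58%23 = 12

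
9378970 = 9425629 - 46659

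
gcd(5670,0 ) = 5670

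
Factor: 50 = 2^1*5^2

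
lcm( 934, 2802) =2802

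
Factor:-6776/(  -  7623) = 2^3*3^( -2)  =  8/9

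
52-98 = - 46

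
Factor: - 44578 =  - 2^1*31^1*719^1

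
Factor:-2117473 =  - 37^1*151^1*379^1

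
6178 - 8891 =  - 2713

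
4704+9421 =14125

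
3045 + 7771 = 10816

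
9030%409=32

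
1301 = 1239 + 62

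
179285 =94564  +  84721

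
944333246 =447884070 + 496449176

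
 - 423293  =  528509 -951802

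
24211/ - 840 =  - 29 + 149/840 = - 28.82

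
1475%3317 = 1475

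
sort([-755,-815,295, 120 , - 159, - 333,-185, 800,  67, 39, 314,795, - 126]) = [-815,-755, -333,-185,  -  159, - 126, 39, 67, 120 , 295, 314,795, 800] 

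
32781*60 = 1966860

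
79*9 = 711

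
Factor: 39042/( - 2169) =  - 18 = - 2^1*3^2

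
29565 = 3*9855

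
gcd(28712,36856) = 8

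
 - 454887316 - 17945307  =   - 472832623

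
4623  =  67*69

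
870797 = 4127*211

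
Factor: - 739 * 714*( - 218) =2^2*3^1*7^1*17^1*  109^1*739^1  =  115026828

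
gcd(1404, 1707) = 3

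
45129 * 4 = 180516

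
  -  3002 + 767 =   -  2235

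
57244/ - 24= - 2386 + 5/6 = -2385.17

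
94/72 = 47/36 = 1.31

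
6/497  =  6/497  =  0.01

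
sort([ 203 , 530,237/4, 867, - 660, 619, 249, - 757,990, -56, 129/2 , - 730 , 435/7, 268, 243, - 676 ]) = [-757, - 730, - 676,-660, - 56,237/4,435/7, 129/2, 203,243, 249, 268,  530 , 619,  867, 990]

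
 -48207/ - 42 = 1147 + 11/14 =1147.79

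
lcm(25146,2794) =25146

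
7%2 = 1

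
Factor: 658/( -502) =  - 329/251 = - 7^1 * 47^1 * 251^ ( - 1 ) 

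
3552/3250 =1 + 151/1625 = 1.09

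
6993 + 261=7254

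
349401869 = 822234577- 472832708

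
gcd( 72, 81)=9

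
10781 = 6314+4467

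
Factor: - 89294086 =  -2^1*7^1 * 199^1* 32051^1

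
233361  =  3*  77787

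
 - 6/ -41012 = 3/20506 = 0.00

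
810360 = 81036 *10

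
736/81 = 736/81 = 9.09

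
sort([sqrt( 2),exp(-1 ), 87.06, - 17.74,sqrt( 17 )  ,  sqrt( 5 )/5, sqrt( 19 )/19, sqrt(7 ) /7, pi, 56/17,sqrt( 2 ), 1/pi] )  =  [-17.74,sqrt(19 ) /19,1/pi, exp(-1 ), sqrt( 7)/7,  sqrt( 5) /5, sqrt( 2 ), sqrt(2),pi,56/17,sqrt( 17 ),  87.06]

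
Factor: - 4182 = -2^1*3^1*17^1*41^1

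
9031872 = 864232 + 8167640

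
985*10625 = 10465625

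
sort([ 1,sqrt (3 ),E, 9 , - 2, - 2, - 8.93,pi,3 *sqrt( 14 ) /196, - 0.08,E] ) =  [ - 8.93, - 2, -2, - 0.08, 3*sqrt (14 )/196,1 , sqrt( 3),E, E, pi , 9]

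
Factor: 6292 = 2^2*11^2* 13^1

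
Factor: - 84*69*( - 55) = 318780= 2^2*3^2 * 5^1*7^1*11^1*23^1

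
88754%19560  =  10514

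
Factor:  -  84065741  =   - 84065741^1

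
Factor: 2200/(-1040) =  - 2^(-1) * 5^1*11^1 * 13^( - 1) = -  55/26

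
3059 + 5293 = 8352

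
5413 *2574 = 13933062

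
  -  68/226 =-1 + 79/113 = - 0.30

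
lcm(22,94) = 1034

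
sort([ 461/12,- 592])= [ - 592, 461/12]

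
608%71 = 40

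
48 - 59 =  - 11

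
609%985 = 609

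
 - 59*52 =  - 3068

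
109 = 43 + 66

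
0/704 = 0 = 0.00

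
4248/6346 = 2124/3173 = 0.67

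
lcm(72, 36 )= 72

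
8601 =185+8416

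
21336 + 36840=58176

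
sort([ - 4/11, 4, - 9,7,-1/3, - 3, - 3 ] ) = [ - 9, - 3 , - 3, - 4/11 ,  -  1/3,  4,  7 ] 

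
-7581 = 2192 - 9773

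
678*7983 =5412474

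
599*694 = 415706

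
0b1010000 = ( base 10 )80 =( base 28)2O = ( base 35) 2a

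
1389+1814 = 3203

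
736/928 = 23/29 =0.79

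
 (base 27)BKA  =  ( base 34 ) 7e1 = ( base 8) 20571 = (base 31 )8SD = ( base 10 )8569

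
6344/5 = 6344/5 = 1268.80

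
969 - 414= 555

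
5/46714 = 5/46714 = 0.00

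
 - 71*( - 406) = 28826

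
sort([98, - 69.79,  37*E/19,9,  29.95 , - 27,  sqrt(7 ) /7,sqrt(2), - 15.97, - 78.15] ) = [ - 78.15, - 69.79 , - 27, - 15.97,  sqrt(7)/7 , sqrt(2 ),37 * E/19,9 , 29.95,98 ]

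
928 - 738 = 190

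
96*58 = 5568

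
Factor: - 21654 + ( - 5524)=  -  2^1*107^1*127^1 = - 27178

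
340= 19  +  321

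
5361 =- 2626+7987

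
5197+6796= 11993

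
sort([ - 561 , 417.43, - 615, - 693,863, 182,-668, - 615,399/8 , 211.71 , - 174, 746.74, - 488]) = [ - 693, - 668, - 615, - 615, - 561,-488, - 174, 399/8, 182, 211.71,  417.43,746.74,863]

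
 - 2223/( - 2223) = 1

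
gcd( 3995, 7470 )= 5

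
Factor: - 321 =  - 3^1*107^1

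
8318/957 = 8 + 662/957= 8.69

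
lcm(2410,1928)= 9640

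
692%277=138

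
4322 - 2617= 1705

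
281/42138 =281/42138 = 0.01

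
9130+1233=10363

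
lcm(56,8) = 56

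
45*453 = 20385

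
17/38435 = 17/38435 = 0.00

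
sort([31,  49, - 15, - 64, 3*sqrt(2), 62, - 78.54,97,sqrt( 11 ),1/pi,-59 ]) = [ - 78.54,-64, - 59,-15, 1/pi,sqrt(11),3*sqrt(2),31, 49, 62, 97 ]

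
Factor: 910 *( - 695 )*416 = - 263099200 = - 2^6*5^2*7^1*13^2*139^1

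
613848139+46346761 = 660194900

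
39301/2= 19650 + 1/2 =19650.50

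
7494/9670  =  3747/4835 =0.77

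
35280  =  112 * 315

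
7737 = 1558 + 6179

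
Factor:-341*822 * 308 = -2^3*3^1*7^1 * 11^2*31^1*137^1 =- 86333016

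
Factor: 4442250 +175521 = 4617771   =  3^1*1539257^1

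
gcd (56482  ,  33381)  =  1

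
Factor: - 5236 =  - 2^2*7^1*11^1 * 17^1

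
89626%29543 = 997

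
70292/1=70292 = 70292.00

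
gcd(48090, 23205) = 105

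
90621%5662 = 29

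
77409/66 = 25803/22 =1172.86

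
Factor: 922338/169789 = 2^1*3^2*51241^1*169789^( - 1)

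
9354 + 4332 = 13686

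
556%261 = 34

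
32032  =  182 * 176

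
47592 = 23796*2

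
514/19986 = 257/9993 = 0.03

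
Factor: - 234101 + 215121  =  - 2^2 *5^1*13^1 * 73^1 = - 18980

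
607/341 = 607/341 = 1.78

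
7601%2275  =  776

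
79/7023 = 79/7023= 0.01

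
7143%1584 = 807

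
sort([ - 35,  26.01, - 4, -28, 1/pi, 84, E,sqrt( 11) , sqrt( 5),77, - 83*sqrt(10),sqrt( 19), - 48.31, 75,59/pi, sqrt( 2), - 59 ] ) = [ - 83*sqrt( 10), - 59,-48.31 , - 35, - 28 , - 4, 1/pi, sqrt( 2 ),sqrt(5 ), E,sqrt( 11), sqrt(19 ),59/pi, 26.01, 75, 77 , 84]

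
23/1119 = 23/1119 = 0.02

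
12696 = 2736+9960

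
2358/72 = 131/4 = 32.75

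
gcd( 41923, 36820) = 7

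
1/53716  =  1/53716 = 0.00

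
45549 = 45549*1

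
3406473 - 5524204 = - 2117731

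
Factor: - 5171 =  - 5171^1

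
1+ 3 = 4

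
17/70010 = 17/70010=0.00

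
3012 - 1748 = 1264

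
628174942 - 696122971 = -67948029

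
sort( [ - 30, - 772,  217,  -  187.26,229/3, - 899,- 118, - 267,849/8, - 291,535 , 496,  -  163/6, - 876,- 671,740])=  [ - 899, - 876,-772, - 671, - 291, - 267,  -  187.26, - 118, - 30,  -  163/6,229/3 , 849/8, 217,  496,535,740] 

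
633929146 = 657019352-23090206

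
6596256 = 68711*96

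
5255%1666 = 257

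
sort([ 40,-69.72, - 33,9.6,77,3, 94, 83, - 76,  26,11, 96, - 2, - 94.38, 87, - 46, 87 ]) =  [ - 94.38, - 76, - 69.72, - 46, - 33, - 2 , 3,9.6 , 11,26  ,  40,  77,83, 87,87,94, 96]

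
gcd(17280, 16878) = 6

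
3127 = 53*59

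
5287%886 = 857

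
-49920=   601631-651551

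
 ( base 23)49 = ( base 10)101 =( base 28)3h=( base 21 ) 4H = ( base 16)65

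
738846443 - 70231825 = 668614618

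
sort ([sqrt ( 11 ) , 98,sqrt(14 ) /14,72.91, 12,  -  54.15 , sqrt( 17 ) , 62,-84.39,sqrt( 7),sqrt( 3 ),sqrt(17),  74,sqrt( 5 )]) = [ - 84.39, - 54.15,sqrt (14 )/14, sqrt(3 ),sqrt(5 ), sqrt( 7 ),sqrt( 11 ),sqrt( 17 ), sqrt(17),12,62,  72.91,74, 98 ]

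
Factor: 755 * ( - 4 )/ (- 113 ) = 3020/113 = 2^2*5^1*113^( - 1)*151^1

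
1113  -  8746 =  - 7633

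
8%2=0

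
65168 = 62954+2214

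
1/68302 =1/68302 = 0.00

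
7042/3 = 2347+1/3 = 2347.33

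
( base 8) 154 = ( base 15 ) 73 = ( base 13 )84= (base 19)5D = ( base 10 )108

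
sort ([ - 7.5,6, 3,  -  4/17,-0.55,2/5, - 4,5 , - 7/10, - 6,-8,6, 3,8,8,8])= [ - 8, - 7.5, - 6, - 4, - 7/10, - 0.55, - 4/17, 2/5,  3, 3,5,6, 6,8,8,8 ]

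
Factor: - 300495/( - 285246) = 335/318 = 2^( - 1 )*3^( - 1)* 5^1*53^( - 1) * 67^1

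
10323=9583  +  740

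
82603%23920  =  10843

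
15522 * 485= 7528170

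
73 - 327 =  - 254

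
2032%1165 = 867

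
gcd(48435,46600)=5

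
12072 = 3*4024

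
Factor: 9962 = 2^1 * 17^1*293^1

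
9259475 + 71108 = 9330583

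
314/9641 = 314/9641 = 0.03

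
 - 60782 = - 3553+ - 57229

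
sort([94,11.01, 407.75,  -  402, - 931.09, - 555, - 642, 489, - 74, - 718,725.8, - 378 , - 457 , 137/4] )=[ - 931.09, - 718, - 642,- 555, - 457, -402, - 378, - 74 , 11.01,137/4,94,407.75,489,725.8] 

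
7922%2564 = 230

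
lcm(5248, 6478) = 414592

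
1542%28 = 2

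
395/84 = 395/84 =4.70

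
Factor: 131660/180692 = 145/199 = 5^1*29^1*199^( - 1)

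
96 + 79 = 175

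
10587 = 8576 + 2011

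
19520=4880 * 4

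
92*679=62468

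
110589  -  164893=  - 54304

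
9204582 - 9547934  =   - 343352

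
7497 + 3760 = 11257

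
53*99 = 5247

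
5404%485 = 69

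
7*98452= 689164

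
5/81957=5/81957=0.00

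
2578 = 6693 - 4115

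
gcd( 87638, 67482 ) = 2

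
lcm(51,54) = 918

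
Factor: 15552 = 2^6*3^5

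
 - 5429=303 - 5732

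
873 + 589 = 1462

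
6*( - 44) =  - 264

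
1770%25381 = 1770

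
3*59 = 177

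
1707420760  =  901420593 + 806000167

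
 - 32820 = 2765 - 35585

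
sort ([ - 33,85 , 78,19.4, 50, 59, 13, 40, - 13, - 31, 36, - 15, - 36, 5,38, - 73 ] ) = [ - 73, - 36, - 33, - 31, - 15, - 13, 5, 13, 19.4,36,38,  40, 50, 59, 78, 85]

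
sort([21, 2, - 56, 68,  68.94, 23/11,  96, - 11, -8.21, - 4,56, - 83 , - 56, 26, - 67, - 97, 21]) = [ - 97, - 83,-67, - 56, - 56, - 11, - 8.21,-4,2, 23/11,21, 21,  26, 56, 68,68.94, 96 ]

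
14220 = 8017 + 6203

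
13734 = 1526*9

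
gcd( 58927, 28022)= 1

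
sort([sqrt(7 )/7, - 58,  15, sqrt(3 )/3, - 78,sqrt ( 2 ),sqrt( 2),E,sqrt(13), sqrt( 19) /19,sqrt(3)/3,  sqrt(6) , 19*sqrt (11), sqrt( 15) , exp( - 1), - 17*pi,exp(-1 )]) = [ - 78,- 58, - 17 * pi,sqrt(19)/19, exp( - 1), exp( - 1 ),sqrt(7) /7,sqrt(3)/3,sqrt(3)/3,sqrt ( 2),sqrt( 2 ),  sqrt(6 ), E,sqrt(13),  sqrt(15),15,19*  sqrt( 11)]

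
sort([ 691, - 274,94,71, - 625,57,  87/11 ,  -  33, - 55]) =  [ - 625,  -  274 ,  -  55,  -  33,87/11,57, 71,94,691]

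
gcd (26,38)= 2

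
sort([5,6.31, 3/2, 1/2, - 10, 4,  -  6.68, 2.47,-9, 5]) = [ - 10, - 9,  -  6.68,1/2, 3/2,2.47, 4,5, 5, 6.31]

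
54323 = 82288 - 27965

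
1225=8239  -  7014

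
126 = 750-624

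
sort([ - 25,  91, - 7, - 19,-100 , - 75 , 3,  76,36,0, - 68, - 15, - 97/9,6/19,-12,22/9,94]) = [ - 100,  -  75,-68,  -  25, - 19, - 15, - 12, - 97/9,-7,0,6/19, 22/9,  3, 36,76, 91,  94] 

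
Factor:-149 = - 149^1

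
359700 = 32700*11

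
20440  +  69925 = 90365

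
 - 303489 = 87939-391428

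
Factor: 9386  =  2^1*13^1*19^2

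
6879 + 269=7148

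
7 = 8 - 1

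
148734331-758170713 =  - 609436382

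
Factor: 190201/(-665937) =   -  3^( - 2 )*11^1*61^( - 1 )*1213^(-1)*17291^1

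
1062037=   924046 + 137991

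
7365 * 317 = 2334705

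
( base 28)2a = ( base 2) 1000010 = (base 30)26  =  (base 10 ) 66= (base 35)1v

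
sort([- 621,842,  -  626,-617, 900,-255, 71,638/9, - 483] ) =[ - 626,-621, - 617, - 483, - 255, 638/9,71,842,  900] 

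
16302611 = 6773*2407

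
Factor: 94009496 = 2^3*7^1 * 433^1*3877^1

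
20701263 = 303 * 68321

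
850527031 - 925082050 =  - 74555019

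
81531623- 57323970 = 24207653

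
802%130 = 22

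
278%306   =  278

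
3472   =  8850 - 5378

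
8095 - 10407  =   - 2312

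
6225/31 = 200 + 25/31 = 200.81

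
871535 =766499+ 105036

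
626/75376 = 313/37688 = 0.01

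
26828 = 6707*4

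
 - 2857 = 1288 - 4145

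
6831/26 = 262 +19/26 = 262.73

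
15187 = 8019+7168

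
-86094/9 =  - 9566 = -9566.00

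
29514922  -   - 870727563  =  900242485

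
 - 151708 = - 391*388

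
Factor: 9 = 3^2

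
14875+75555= 90430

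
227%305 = 227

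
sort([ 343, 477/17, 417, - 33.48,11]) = [ - 33.48,11,477/17,343,  417] 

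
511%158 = 37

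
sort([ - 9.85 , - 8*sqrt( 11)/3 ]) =[ - 9.85,-8* sqrt(11) /3]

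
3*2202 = 6606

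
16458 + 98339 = 114797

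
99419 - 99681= - 262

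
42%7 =0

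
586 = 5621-5035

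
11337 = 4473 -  - 6864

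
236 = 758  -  522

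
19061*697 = 13285517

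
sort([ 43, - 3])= [ - 3,43] 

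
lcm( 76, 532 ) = 532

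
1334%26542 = 1334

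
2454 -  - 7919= 10373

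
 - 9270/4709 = -9270/4709 = -1.97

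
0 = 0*829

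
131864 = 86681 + 45183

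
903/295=3 + 18/295 = 3.06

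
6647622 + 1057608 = 7705230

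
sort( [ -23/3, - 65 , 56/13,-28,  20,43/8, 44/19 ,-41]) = [ - 65,-41, - 28 , - 23/3,44/19,  56/13, 43/8, 20]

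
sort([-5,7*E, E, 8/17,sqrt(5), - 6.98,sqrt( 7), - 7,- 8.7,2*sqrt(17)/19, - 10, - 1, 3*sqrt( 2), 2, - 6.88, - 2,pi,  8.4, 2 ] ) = [ - 10, - 8.7, - 7, - 6.98, - 6.88, - 5, - 2, - 1, 2 * sqrt(17) /19, 8/17, 2,2,sqrt(5),sqrt(7 ), E,pi,3*sqrt( 2),  8.4,7*E]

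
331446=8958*37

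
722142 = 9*80238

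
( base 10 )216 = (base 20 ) ag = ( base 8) 330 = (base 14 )116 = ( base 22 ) 9i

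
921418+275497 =1196915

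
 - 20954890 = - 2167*9670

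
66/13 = 66/13 = 5.08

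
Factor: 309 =3^1*103^1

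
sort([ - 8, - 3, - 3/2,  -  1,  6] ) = [ - 8, - 3, - 3/2, - 1, 6]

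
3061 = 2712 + 349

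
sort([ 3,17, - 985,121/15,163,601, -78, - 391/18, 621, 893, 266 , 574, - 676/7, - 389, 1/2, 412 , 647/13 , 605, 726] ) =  [ - 985, - 389, - 676/7,-78,- 391/18, 1/2, 3, 121/15, 17, 647/13, 163 , 266 , 412,574, 601,  605, 621,726,893]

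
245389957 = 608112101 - 362722144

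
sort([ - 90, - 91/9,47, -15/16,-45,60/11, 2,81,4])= [-90, - 45, - 91/9,-15/16,2, 4,  60/11, 47,81]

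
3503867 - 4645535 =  - 1141668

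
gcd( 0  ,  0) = 0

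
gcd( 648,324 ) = 324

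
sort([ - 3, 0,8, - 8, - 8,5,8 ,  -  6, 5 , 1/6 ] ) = [ - 8, - 8, - 6, - 3,0,1/6, 5,5, 8,8 ] 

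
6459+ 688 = 7147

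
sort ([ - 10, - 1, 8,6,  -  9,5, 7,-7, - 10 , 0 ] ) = [ - 10,-10, - 9,-7,-1,0,  5, 6,7, 8]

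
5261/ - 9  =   - 585+4/9= - 584.56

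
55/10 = 11/2 = 5.50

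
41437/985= 41437/985 = 42.07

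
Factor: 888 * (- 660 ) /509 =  - 586080/509 = - 2^5*3^2*5^1*11^1 * 37^1*509^( - 1 ) 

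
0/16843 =0 = 0.00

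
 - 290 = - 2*145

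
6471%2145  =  36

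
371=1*371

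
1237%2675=1237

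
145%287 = 145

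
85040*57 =4847280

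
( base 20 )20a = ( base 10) 810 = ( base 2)1100101010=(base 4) 30222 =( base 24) 19I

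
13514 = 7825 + 5689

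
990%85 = 55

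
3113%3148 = 3113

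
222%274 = 222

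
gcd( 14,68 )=2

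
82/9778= 41/4889 = 0.01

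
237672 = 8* 29709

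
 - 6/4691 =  - 6/4691 = - 0.00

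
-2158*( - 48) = 103584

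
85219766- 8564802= 76654964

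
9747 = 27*361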